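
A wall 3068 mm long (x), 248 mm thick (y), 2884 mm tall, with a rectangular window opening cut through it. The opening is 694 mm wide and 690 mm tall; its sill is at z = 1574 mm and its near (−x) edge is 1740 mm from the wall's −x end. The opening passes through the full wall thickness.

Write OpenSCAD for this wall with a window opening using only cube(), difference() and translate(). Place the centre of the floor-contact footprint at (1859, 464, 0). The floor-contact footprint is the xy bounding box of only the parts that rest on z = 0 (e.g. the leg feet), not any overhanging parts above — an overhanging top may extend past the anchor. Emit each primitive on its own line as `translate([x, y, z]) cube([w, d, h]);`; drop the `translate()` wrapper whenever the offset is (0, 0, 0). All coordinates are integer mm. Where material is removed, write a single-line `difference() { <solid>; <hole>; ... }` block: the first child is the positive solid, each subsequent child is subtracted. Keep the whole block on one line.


difference() { translate([325, 340, 0]) cube([3068, 248, 2884]); translate([2065, 340, 1574]) cube([694, 248, 690]); }


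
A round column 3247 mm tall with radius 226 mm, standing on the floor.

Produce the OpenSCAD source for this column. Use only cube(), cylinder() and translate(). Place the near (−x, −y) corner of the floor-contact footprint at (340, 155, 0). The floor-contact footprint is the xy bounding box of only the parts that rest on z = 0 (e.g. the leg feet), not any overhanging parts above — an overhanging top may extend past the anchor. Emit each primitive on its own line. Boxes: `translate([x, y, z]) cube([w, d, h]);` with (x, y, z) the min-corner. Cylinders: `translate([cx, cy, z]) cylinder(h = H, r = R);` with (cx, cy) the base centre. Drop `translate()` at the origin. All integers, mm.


translate([566, 381, 0]) cylinder(h = 3247, r = 226);


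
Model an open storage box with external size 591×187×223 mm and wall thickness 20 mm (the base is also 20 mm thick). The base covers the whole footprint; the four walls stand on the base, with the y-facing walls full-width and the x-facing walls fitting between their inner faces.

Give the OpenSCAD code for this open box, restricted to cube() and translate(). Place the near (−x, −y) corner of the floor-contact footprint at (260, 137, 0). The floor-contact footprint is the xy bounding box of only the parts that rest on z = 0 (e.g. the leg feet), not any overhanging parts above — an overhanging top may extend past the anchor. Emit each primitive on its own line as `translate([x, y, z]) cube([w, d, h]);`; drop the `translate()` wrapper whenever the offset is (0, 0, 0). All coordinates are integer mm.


translate([260, 137, 0]) cube([591, 187, 20]);
translate([260, 137, 20]) cube([591, 20, 203]);
translate([260, 304, 20]) cube([591, 20, 203]);
translate([260, 157, 20]) cube([20, 147, 203]);
translate([831, 157, 20]) cube([20, 147, 203]);


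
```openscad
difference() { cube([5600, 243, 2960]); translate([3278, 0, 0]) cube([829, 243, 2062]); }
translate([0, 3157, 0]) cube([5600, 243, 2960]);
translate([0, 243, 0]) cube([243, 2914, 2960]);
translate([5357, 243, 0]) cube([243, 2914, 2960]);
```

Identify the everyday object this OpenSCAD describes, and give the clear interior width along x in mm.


A single room. The interior width is 5114 mm.

Four walls enclosing a rectangle with a door in the front wall — a room. Outside width 5600 minus two 243 mm walls gives 5114 mm.


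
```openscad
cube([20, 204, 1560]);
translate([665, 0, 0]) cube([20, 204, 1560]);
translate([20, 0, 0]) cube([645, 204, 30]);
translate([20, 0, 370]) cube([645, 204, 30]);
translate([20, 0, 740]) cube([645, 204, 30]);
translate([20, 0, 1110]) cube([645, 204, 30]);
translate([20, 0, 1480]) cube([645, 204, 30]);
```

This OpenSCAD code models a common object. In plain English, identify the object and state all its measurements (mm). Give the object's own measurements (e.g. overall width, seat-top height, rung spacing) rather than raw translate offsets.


An open bookshelf. Two side panels, each 20 mm thick, 204 mm deep and 1560 mm tall, stand 685 mm apart (outside-to-outside). Between them sit 5 shelves, each 30 mm thick and 204 mm deep, spanning the full gap between the sides. The bottom shelf rests on the floor (its underside at z = 0) and the clear gap between one shelf's top and the next shelf's underside is 340 mm.


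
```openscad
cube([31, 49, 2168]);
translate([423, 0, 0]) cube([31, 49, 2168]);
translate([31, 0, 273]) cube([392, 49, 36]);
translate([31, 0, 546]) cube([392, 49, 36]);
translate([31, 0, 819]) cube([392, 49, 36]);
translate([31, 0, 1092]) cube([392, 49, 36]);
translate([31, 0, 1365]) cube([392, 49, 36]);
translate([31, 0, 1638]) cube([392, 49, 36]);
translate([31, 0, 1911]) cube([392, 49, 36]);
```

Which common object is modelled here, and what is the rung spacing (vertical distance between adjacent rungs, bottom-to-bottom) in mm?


A ladder. The rung spacing is 273 mm.

Two tall 31×49 posts with 7 short bars between them — a ladder. Adjacent rungs sit at z = 273 and z = 546, so the spacing is 546 − 273 = 273 mm.


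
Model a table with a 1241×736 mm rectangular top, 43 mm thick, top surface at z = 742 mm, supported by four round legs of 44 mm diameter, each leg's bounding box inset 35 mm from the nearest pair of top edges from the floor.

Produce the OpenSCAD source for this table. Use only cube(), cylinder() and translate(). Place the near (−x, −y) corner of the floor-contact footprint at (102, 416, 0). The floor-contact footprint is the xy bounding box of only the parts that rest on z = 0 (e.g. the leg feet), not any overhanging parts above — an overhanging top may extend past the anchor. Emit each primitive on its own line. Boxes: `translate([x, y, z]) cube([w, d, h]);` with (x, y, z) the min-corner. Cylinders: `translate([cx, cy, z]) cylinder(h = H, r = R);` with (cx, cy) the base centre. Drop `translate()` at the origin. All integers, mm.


translate([67, 381, 699]) cube([1241, 736, 43]);
translate([124, 438, 0]) cylinder(h = 699, r = 22);
translate([1251, 438, 0]) cylinder(h = 699, r = 22);
translate([124, 1060, 0]) cylinder(h = 699, r = 22);
translate([1251, 1060, 0]) cylinder(h = 699, r = 22);


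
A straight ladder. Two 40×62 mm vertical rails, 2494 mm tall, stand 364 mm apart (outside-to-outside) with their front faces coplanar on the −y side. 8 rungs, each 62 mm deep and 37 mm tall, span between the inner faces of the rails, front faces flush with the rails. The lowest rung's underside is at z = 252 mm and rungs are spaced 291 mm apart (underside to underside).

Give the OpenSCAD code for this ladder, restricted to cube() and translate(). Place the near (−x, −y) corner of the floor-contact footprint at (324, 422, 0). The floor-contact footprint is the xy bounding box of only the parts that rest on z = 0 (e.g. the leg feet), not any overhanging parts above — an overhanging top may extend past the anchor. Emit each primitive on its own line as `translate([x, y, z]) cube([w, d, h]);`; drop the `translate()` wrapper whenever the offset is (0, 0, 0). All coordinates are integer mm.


translate([324, 422, 0]) cube([40, 62, 2494]);
translate([648, 422, 0]) cube([40, 62, 2494]);
translate([364, 422, 252]) cube([284, 62, 37]);
translate([364, 422, 543]) cube([284, 62, 37]);
translate([364, 422, 834]) cube([284, 62, 37]);
translate([364, 422, 1125]) cube([284, 62, 37]);
translate([364, 422, 1416]) cube([284, 62, 37]);
translate([364, 422, 1707]) cube([284, 62, 37]);
translate([364, 422, 1998]) cube([284, 62, 37]);
translate([364, 422, 2289]) cube([284, 62, 37]);


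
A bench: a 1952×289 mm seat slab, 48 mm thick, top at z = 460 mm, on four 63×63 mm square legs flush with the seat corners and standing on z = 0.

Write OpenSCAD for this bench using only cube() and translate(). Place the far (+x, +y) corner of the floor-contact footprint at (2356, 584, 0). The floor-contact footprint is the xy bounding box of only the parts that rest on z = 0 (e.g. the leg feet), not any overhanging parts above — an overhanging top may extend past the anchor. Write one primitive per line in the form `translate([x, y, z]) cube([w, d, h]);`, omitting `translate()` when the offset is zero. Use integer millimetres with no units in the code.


translate([404, 295, 412]) cube([1952, 289, 48]);
translate([404, 295, 0]) cube([63, 63, 412]);
translate([404, 521, 0]) cube([63, 63, 412]);
translate([2293, 295, 0]) cube([63, 63, 412]);
translate([2293, 521, 0]) cube([63, 63, 412]);


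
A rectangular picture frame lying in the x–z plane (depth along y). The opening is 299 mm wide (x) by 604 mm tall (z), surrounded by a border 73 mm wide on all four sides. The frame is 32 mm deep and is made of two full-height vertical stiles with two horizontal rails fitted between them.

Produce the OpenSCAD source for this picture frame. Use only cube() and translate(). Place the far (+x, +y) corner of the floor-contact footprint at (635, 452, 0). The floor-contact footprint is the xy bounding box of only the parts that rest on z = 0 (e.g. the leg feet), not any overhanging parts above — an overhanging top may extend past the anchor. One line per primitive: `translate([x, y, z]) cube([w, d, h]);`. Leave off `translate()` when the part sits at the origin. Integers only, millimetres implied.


translate([190, 420, 0]) cube([73, 32, 750]);
translate([562, 420, 0]) cube([73, 32, 750]);
translate([263, 420, 0]) cube([299, 32, 73]);
translate([263, 420, 677]) cube([299, 32, 73]);


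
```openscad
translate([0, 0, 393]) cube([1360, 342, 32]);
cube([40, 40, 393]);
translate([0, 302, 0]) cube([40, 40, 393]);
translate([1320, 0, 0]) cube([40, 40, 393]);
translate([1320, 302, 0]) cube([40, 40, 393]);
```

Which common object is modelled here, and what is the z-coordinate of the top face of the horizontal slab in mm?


A bench. The seat-top height is 425 mm.

A long slab on four corner posts — a bench. The slab sits at z = 393 with thickness 32, so the top is 393 + 32 = 425 mm.


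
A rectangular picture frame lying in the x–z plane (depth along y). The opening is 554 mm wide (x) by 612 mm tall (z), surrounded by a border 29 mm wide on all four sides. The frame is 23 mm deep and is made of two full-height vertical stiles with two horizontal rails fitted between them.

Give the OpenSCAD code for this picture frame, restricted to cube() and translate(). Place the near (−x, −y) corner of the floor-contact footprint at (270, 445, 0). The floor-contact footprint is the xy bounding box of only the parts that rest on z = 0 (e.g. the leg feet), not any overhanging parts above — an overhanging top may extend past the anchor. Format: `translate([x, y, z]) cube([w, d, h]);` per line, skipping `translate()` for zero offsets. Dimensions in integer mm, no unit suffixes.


translate([270, 445, 0]) cube([29, 23, 670]);
translate([853, 445, 0]) cube([29, 23, 670]);
translate([299, 445, 0]) cube([554, 23, 29]);
translate([299, 445, 641]) cube([554, 23, 29]);


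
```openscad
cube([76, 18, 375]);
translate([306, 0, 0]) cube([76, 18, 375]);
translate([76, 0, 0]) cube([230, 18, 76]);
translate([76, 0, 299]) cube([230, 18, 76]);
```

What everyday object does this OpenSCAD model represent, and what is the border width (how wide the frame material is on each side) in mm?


A picture frame. The border width is 76 mm.

Four thin pieces enclosing a rectangular opening — a picture frame. The two full-height stiles are 375 mm tall; the top rail sits at z = 299 and is 76 mm tall, so the border above the opening is 375 − 299 = 76 mm, matching the stile x-width.


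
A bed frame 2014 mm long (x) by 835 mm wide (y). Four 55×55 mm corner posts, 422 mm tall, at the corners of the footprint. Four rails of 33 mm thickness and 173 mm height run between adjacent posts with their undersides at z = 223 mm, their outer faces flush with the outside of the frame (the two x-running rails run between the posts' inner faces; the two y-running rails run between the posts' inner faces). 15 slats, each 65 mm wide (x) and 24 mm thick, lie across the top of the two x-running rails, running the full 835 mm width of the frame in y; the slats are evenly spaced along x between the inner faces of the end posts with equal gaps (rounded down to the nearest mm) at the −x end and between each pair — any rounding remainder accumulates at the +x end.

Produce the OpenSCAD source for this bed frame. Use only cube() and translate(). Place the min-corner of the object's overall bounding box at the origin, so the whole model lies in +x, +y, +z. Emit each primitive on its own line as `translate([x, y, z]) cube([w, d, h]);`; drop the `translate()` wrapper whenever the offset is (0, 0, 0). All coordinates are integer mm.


cube([55, 55, 422]);
translate([0, 780, 0]) cube([55, 55, 422]);
translate([1959, 0, 0]) cube([55, 55, 422]);
translate([1959, 780, 0]) cube([55, 55, 422]);
translate([55, 0, 223]) cube([1904, 33, 173]);
translate([55, 802, 223]) cube([1904, 33, 173]);
translate([0, 55, 223]) cube([33, 725, 173]);
translate([1981, 55, 223]) cube([33, 725, 173]);
translate([113, 0, 396]) cube([65, 835, 24]);
translate([236, 0, 396]) cube([65, 835, 24]);
translate([359, 0, 396]) cube([65, 835, 24]);
translate([482, 0, 396]) cube([65, 835, 24]);
translate([605, 0, 396]) cube([65, 835, 24]);
translate([728, 0, 396]) cube([65, 835, 24]);
translate([851, 0, 396]) cube([65, 835, 24]);
translate([974, 0, 396]) cube([65, 835, 24]);
translate([1097, 0, 396]) cube([65, 835, 24]);
translate([1220, 0, 396]) cube([65, 835, 24]);
translate([1343, 0, 396]) cube([65, 835, 24]);
translate([1466, 0, 396]) cube([65, 835, 24]);
translate([1589, 0, 396]) cube([65, 835, 24]);
translate([1712, 0, 396]) cube([65, 835, 24]);
translate([1835, 0, 396]) cube([65, 835, 24]);


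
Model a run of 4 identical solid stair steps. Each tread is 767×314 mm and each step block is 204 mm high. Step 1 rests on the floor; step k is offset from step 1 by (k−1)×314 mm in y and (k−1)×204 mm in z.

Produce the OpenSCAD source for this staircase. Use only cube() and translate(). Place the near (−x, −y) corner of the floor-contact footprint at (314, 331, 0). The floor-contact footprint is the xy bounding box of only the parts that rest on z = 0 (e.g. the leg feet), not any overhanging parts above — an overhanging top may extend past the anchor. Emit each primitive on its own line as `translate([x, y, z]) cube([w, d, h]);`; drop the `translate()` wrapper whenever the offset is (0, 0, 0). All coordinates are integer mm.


translate([314, 331, 0]) cube([767, 314, 204]);
translate([314, 645, 204]) cube([767, 314, 204]);
translate([314, 959, 408]) cube([767, 314, 204]);
translate([314, 1273, 612]) cube([767, 314, 204]);


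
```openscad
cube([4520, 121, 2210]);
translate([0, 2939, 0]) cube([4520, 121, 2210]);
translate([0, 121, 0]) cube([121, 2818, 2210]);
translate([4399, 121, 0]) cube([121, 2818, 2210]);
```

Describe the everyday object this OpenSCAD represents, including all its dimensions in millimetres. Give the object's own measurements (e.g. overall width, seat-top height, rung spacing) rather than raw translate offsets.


The wall frame of a small rectangular building: four walls, each 2210 mm tall and 121 mm thick, enclosing a footprint 4520 mm (x) by 3060 mm (y) outside-to-outside, with no floor or roof. The front and back walls (the −y and +y sides) span the full width; the two side walls fit between them.


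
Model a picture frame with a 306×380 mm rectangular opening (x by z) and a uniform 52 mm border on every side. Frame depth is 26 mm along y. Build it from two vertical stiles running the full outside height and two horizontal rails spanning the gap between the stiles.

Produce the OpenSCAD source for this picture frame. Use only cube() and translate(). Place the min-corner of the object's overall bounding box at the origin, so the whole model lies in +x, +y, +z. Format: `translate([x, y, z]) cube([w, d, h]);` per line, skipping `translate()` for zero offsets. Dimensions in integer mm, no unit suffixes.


cube([52, 26, 484]);
translate([358, 0, 0]) cube([52, 26, 484]);
translate([52, 0, 0]) cube([306, 26, 52]);
translate([52, 0, 432]) cube([306, 26, 52]);


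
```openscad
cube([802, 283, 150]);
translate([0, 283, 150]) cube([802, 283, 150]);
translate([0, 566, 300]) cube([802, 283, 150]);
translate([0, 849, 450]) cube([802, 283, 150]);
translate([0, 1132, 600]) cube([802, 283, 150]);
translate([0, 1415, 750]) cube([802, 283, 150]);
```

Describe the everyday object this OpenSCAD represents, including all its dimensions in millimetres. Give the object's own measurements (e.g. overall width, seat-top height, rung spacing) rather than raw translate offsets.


A straight staircase of 6 solid steps. Each step is 802 mm wide (x), 283 mm deep (y, the going) and 150 mm tall (the rise). The first step rests on the floor; each subsequent step sits one going further in +y and one rise higher in +z, directly behind and above the previous step with no overlap.


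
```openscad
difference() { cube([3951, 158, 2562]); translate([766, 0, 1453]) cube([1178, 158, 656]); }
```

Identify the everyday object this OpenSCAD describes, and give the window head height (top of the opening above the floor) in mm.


A wall with a window opening. The window head height is 2109 mm.

A wall with a rectangular opening subtracted — a window. Sill at z = 1453, opening 656 mm tall, so the head is at 1453 + 656 = 2109 mm.


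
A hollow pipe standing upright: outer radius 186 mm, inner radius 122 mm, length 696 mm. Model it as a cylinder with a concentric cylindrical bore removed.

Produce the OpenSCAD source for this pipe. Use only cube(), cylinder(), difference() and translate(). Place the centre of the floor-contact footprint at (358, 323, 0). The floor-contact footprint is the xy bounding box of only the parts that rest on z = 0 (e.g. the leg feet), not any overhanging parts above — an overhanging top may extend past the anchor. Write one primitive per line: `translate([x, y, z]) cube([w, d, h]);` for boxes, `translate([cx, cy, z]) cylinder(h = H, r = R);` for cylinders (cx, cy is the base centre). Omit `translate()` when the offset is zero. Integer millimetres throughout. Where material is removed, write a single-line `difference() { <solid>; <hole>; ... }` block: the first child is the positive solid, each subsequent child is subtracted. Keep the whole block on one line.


difference() { translate([358, 323, 0]) cylinder(h = 696, r = 186); translate([358, 323, 0]) cylinder(h = 696, r = 122); }


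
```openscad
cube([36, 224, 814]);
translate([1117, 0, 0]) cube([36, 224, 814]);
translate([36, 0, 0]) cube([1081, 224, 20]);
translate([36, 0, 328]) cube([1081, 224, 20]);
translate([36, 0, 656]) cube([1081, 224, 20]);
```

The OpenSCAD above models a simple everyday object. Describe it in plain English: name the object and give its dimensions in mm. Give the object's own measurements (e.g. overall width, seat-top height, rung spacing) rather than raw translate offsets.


An open bookshelf. Two side panels, each 36 mm thick, 224 mm deep and 814 mm tall, stand 1153 mm apart (outside-to-outside). Between them sit 3 shelves, each 20 mm thick and 224 mm deep, spanning the full gap between the sides. The bottom shelf rests on the floor (its underside at z = 0) and the clear gap between one shelf's top and the next shelf's underside is 308 mm.


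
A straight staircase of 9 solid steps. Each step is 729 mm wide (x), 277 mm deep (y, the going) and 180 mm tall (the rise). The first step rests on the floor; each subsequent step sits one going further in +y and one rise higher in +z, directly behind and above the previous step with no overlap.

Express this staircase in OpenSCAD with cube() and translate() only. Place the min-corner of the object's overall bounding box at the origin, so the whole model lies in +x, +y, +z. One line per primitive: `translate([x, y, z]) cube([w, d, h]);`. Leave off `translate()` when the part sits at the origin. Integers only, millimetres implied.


cube([729, 277, 180]);
translate([0, 277, 180]) cube([729, 277, 180]);
translate([0, 554, 360]) cube([729, 277, 180]);
translate([0, 831, 540]) cube([729, 277, 180]);
translate([0, 1108, 720]) cube([729, 277, 180]);
translate([0, 1385, 900]) cube([729, 277, 180]);
translate([0, 1662, 1080]) cube([729, 277, 180]);
translate([0, 1939, 1260]) cube([729, 277, 180]);
translate([0, 2216, 1440]) cube([729, 277, 180]);


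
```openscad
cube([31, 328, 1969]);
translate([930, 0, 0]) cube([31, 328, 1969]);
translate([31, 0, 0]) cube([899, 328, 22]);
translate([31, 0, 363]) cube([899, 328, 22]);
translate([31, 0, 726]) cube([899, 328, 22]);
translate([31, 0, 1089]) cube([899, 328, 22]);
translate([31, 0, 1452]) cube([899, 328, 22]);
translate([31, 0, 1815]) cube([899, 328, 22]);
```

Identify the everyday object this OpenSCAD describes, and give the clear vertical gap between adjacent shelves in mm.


A bookshelf. The clear shelf gap is 341 mm.

Two tall side panels with 6 horizontal boards between them — a bookshelf. The first two shelf undersides are at z = 0 and z = 363; with shelf thickness 22, the clear gap is 363 − 0 − 22 = 341 mm.


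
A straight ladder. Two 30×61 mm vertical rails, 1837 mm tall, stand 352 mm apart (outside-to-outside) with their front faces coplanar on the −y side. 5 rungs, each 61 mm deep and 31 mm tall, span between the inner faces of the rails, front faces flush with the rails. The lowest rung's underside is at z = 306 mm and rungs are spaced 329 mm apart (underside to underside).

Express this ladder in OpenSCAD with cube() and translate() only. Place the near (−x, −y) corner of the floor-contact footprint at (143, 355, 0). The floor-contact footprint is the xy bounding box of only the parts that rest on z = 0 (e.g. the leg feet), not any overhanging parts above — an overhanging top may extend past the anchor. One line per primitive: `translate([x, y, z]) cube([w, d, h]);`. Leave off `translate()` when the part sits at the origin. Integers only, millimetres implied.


// rung span = 352 - 2*30 = 292
// rung[k] z = 306 + k*329
translate([143, 355, 0]) cube([30, 61, 1837]);
translate([465, 355, 0]) cube([30, 61, 1837]);
translate([173, 355, 306]) cube([292, 61, 31]);
translate([173, 355, 635]) cube([292, 61, 31]);
translate([173, 355, 964]) cube([292, 61, 31]);
translate([173, 355, 1293]) cube([292, 61, 31]);
translate([173, 355, 1622]) cube([292, 61, 31]);


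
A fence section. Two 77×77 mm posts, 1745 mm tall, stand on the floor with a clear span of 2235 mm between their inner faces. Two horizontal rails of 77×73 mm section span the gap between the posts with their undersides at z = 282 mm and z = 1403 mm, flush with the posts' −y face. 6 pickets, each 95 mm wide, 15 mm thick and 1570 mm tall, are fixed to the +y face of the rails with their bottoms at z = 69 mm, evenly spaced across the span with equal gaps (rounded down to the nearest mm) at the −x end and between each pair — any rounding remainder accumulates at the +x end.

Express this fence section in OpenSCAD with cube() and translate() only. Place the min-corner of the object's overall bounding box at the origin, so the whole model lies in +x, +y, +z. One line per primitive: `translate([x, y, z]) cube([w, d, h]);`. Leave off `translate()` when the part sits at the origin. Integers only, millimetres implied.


cube([77, 77, 1745]);
translate([2312, 0, 0]) cube([77, 77, 1745]);
translate([77, 0, 282]) cube([2235, 77, 73]);
translate([77, 0, 1403]) cube([2235, 77, 73]);
translate([314, 77, 69]) cube([95, 15, 1570]);
translate([646, 77, 69]) cube([95, 15, 1570]);
translate([978, 77, 69]) cube([95, 15, 1570]);
translate([1310, 77, 69]) cube([95, 15, 1570]);
translate([1642, 77, 69]) cube([95, 15, 1570]);
translate([1974, 77, 69]) cube([95, 15, 1570]);


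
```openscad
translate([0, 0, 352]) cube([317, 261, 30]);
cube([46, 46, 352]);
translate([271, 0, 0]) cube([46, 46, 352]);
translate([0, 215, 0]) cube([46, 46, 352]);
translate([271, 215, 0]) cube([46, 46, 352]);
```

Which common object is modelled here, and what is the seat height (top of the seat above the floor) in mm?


A stool. The seat height is 382 mm.

A 317×261×30 slab at z = 352 on four corner posts — a stool. The seat top is 352 + 30 = 382 mm.


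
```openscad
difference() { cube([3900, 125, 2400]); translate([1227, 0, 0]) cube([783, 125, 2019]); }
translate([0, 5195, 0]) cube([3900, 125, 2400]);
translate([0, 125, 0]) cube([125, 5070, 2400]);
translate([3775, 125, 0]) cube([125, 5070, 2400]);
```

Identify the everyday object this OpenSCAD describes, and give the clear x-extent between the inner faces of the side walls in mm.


A single room. The interior width is 3650 mm.

Four walls enclosing a rectangle with a door in the front wall — a room. Outside width 3900 minus two 125 mm walls gives 3650 mm.


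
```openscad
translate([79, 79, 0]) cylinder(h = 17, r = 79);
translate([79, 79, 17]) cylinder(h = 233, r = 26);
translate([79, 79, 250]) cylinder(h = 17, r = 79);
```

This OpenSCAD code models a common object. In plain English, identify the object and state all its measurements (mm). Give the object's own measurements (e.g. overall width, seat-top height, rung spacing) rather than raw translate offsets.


A spool: two coaxial disc flanges of radius 79 mm and thickness 17 mm, joined by a core cylinder of radius 26 mm and height 233 mm. The lower flange rests on z = 0 and the three cylinders share a vertical axis.


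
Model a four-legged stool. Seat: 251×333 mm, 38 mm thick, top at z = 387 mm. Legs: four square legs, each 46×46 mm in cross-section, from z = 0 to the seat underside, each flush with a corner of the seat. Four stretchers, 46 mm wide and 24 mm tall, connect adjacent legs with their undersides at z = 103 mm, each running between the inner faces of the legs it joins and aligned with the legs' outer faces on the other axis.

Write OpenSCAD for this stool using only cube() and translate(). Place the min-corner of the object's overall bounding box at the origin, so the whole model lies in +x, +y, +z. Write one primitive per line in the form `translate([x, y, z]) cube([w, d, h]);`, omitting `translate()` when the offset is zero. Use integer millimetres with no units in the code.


translate([0, 0, 349]) cube([251, 333, 38]);
cube([46, 46, 349]);
translate([205, 0, 0]) cube([46, 46, 349]);
translate([0, 287, 0]) cube([46, 46, 349]);
translate([205, 287, 0]) cube([46, 46, 349]);
translate([46, 0, 103]) cube([159, 46, 24]);
translate([46, 287, 103]) cube([159, 46, 24]);
translate([0, 46, 103]) cube([46, 241, 24]);
translate([205, 46, 103]) cube([46, 241, 24]);


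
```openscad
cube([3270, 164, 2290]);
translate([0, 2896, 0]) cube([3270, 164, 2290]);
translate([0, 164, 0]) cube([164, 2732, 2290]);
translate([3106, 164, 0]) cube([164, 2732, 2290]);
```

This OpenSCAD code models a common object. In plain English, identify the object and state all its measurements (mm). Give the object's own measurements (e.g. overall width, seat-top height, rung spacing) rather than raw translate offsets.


The wall frame of a small rectangular building: four walls, each 2290 mm tall and 164 mm thick, enclosing a footprint 3270 mm (x) by 3060 mm (y) outside-to-outside, with no floor or roof. The front and back walls (the −y and +y sides) span the full width; the two side walls fit between them.


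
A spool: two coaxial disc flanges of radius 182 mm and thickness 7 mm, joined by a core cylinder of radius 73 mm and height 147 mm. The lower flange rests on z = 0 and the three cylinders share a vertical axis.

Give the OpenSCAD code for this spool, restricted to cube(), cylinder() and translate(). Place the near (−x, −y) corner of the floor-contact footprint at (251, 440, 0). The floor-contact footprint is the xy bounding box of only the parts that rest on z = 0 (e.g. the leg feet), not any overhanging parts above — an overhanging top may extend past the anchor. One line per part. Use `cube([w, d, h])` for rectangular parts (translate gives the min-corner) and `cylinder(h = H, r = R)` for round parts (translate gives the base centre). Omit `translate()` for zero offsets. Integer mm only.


translate([433, 622, 0]) cylinder(h = 7, r = 182);
translate([433, 622, 7]) cylinder(h = 147, r = 73);
translate([433, 622, 154]) cylinder(h = 7, r = 182);


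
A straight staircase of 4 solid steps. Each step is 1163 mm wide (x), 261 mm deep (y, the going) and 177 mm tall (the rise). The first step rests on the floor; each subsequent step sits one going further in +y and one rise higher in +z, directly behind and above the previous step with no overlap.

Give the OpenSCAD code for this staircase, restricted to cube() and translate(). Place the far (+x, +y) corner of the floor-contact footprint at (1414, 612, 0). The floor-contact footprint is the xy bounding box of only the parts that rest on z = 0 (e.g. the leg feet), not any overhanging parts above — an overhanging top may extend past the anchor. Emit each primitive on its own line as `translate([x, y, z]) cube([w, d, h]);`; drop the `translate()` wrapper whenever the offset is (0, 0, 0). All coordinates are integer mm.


translate([251, 351, 0]) cube([1163, 261, 177]);
translate([251, 612, 177]) cube([1163, 261, 177]);
translate([251, 873, 354]) cube([1163, 261, 177]);
translate([251, 1134, 531]) cube([1163, 261, 177]);


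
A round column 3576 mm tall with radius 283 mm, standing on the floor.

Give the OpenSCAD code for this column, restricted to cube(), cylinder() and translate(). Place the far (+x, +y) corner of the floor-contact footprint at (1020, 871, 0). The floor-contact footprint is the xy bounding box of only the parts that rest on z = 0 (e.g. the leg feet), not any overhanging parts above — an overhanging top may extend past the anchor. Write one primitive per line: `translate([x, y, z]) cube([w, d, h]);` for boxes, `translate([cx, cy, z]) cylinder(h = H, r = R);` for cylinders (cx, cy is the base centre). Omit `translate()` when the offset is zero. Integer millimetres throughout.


translate([737, 588, 0]) cylinder(h = 3576, r = 283);


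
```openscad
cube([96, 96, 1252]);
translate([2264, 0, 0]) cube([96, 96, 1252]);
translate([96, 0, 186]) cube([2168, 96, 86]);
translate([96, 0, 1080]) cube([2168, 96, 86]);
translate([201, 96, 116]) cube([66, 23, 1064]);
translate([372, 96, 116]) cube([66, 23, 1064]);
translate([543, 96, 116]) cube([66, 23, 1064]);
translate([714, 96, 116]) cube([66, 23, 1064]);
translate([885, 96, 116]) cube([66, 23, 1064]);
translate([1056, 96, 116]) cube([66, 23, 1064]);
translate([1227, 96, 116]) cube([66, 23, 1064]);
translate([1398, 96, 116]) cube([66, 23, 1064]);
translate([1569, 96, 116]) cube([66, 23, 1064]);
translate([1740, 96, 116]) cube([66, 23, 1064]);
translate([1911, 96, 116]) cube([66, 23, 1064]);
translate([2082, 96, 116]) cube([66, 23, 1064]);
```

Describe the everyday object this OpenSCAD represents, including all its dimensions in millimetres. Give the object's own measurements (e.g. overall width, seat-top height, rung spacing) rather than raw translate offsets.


A fence section. Two 96×96 mm posts, 1252 mm tall, stand on the floor with a clear span of 2168 mm between their inner faces. Two horizontal rails of 96×86 mm section span the gap between the posts with their undersides at z = 186 mm and z = 1080 mm, flush with the posts' −y face. 12 pickets, each 66 mm wide, 23 mm thick and 1064 mm tall, are fixed to the +y face of the rails with their bottoms at z = 116 mm, spaced across the span with a 105 mm gap after the −x post and between neighbouring pickets, with 116 mm left before the +x post.


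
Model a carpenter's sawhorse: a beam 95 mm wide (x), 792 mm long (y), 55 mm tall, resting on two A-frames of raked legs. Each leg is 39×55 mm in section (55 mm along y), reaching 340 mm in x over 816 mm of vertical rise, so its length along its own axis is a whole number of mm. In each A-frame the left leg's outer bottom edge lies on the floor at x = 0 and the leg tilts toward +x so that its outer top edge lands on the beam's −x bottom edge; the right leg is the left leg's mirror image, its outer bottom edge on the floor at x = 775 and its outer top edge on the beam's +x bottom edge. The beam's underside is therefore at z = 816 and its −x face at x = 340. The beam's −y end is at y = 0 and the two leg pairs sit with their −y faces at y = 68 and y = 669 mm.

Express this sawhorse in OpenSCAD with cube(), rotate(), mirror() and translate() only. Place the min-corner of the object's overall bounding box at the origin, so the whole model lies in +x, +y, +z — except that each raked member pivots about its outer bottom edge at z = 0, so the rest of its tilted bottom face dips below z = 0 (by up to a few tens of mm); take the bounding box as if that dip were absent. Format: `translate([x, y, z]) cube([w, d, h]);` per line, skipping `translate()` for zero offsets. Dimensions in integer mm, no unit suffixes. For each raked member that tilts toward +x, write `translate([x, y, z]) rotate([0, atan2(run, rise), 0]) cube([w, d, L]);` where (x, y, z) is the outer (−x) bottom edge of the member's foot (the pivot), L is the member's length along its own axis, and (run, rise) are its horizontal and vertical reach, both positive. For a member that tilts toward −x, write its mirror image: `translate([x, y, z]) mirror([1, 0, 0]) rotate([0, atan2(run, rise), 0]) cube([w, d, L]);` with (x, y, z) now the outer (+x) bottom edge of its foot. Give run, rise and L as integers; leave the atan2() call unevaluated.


// leg length = √(340² + 816²) = 884
// right-leg outer foot x = 2·340 + 95 = 775
// beam min-corner = (340, 0, 816)
translate([340, 0, 816]) cube([95, 792, 55]);
translate([0, 68, 0]) rotate([0, atan2(340, 816), 0]) cube([39, 55, 884]);
translate([775, 68, 0]) mirror([1, 0, 0]) rotate([0, atan2(340, 816), 0]) cube([39, 55, 884]);
translate([0, 669, 0]) rotate([0, atan2(340, 816), 0]) cube([39, 55, 884]);
translate([775, 669, 0]) mirror([1, 0, 0]) rotate([0, atan2(340, 816), 0]) cube([39, 55, 884]);


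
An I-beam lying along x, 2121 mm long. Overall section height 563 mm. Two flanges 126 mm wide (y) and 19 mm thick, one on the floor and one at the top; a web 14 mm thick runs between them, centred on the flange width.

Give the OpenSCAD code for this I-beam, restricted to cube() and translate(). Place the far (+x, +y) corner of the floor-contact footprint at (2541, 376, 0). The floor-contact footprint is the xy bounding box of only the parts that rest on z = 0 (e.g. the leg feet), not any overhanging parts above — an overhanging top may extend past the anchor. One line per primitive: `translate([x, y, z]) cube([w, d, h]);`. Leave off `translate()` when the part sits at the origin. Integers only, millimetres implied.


translate([420, 250, 0]) cube([2121, 126, 19]);
translate([420, 306, 19]) cube([2121, 14, 525]);
translate([420, 250, 544]) cube([2121, 126, 19]);


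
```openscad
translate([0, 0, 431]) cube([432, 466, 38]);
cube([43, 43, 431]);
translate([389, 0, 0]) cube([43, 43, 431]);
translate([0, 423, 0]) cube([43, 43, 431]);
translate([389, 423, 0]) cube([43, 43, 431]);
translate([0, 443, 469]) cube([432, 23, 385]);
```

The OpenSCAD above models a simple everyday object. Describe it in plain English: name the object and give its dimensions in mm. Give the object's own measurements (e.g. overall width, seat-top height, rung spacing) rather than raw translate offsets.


A chair. The seat is a 432×466×38 mm slab with its top at z = 469 mm, on four 43×43 mm corner legs (flush with the seat edges, standing on z = 0). A flat backrest 23 mm thick, 385 mm tall, spans the full seat width and rises from the seat top along its +y edge, rear face flush with the rear of the seat.


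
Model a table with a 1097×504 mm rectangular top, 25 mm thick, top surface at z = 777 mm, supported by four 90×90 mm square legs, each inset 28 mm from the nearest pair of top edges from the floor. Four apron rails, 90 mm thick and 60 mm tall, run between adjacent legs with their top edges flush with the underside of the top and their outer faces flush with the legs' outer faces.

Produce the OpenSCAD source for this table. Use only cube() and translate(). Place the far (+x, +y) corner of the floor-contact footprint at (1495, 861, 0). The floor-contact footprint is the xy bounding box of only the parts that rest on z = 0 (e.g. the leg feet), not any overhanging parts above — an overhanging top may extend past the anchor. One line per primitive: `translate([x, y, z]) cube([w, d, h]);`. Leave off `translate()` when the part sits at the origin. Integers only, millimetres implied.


translate([426, 385, 752]) cube([1097, 504, 25]);
translate([454, 413, 0]) cube([90, 90, 752]);
translate([1405, 413, 0]) cube([90, 90, 752]);
translate([454, 771, 0]) cube([90, 90, 752]);
translate([1405, 771, 0]) cube([90, 90, 752]);
translate([544, 413, 692]) cube([861, 90, 60]);
translate([544, 771, 692]) cube([861, 90, 60]);
translate([454, 503, 692]) cube([90, 268, 60]);
translate([1405, 503, 692]) cube([90, 268, 60]);


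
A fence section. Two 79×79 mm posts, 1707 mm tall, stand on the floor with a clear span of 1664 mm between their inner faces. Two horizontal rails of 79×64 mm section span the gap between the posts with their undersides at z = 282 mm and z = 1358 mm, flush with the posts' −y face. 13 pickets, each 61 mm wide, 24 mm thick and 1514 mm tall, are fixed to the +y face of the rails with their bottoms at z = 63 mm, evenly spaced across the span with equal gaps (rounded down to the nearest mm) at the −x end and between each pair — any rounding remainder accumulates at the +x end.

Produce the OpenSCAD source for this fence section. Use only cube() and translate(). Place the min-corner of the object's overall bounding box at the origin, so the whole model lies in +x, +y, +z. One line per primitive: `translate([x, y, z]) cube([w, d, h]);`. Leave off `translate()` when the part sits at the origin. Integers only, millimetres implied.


cube([79, 79, 1707]);
translate([1743, 0, 0]) cube([79, 79, 1707]);
translate([79, 0, 282]) cube([1664, 79, 64]);
translate([79, 0, 1358]) cube([1664, 79, 64]);
translate([141, 79, 63]) cube([61, 24, 1514]);
translate([264, 79, 63]) cube([61, 24, 1514]);
translate([387, 79, 63]) cube([61, 24, 1514]);
translate([510, 79, 63]) cube([61, 24, 1514]);
translate([633, 79, 63]) cube([61, 24, 1514]);
translate([756, 79, 63]) cube([61, 24, 1514]);
translate([879, 79, 63]) cube([61, 24, 1514]);
translate([1002, 79, 63]) cube([61, 24, 1514]);
translate([1125, 79, 63]) cube([61, 24, 1514]);
translate([1248, 79, 63]) cube([61, 24, 1514]);
translate([1371, 79, 63]) cube([61, 24, 1514]);
translate([1494, 79, 63]) cube([61, 24, 1514]);
translate([1617, 79, 63]) cube([61, 24, 1514]);


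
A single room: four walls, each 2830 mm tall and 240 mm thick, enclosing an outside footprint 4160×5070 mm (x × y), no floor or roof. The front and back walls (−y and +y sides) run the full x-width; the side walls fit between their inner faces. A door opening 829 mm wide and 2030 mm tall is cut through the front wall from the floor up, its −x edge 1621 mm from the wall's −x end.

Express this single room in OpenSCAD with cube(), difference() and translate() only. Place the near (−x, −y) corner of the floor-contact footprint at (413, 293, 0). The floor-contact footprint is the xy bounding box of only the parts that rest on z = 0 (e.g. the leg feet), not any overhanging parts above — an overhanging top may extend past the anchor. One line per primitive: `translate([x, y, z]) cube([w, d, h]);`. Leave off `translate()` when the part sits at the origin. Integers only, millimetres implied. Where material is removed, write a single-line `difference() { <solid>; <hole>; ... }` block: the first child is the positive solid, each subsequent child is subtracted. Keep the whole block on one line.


difference() { translate([413, 293, 0]) cube([4160, 240, 2830]); translate([2034, 293, 0]) cube([829, 240, 2030]); }
translate([413, 5123, 0]) cube([4160, 240, 2830]);
translate([413, 533, 0]) cube([240, 4590, 2830]);
translate([4333, 533, 0]) cube([240, 4590, 2830]);
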